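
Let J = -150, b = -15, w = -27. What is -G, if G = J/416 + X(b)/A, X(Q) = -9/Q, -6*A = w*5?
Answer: 5209/15600 ≈ 0.33391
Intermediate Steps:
A = 45/2 (A = -(-9)*5/2 = -1/6*(-135) = 45/2 ≈ 22.500)
G = -5209/15600 (G = -150/416 + (-9/(-15))/(45/2) = -150*1/416 - 9*(-1/15)*(2/45) = -75/208 + (3/5)*(2/45) = -75/208 + 2/75 = -5209/15600 ≈ -0.33391)
-G = -1*(-5209/15600) = 5209/15600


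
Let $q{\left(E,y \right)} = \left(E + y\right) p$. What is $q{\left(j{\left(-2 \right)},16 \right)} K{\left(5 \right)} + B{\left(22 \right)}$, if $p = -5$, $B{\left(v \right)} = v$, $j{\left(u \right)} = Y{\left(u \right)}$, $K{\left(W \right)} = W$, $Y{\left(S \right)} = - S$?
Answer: $-428$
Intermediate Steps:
$j{\left(u \right)} = - u$
$q{\left(E,y \right)} = - 5 E - 5 y$ ($q{\left(E,y \right)} = \left(E + y\right) \left(-5\right) = - 5 E - 5 y$)
$q{\left(j{\left(-2 \right)},16 \right)} K{\left(5 \right)} + B{\left(22 \right)} = \left(- 5 \left(\left(-1\right) \left(-2\right)\right) - 80\right) 5 + 22 = \left(\left(-5\right) 2 - 80\right) 5 + 22 = \left(-10 - 80\right) 5 + 22 = \left(-90\right) 5 + 22 = -450 + 22 = -428$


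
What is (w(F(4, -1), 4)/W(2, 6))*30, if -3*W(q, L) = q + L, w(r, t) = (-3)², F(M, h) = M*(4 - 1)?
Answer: -405/4 ≈ -101.25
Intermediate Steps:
F(M, h) = 3*M (F(M, h) = M*3 = 3*M)
w(r, t) = 9
W(q, L) = -L/3 - q/3 (W(q, L) = -(q + L)/3 = -(L + q)/3 = -L/3 - q/3)
(w(F(4, -1), 4)/W(2, 6))*30 = (9/(-⅓*6 - ⅓*2))*30 = (9/(-2 - ⅔))*30 = (9/(-8/3))*30 = -3/8*9*30 = -27/8*30 = -405/4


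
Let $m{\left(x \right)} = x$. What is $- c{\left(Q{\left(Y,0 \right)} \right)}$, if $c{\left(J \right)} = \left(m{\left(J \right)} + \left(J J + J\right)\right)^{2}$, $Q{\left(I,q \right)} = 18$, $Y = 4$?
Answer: $-129600$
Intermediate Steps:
$c{\left(J \right)} = \left(J^{2} + 2 J\right)^{2}$ ($c{\left(J \right)} = \left(J + \left(J J + J\right)\right)^{2} = \left(J + \left(J^{2} + J\right)\right)^{2} = \left(J + \left(J + J^{2}\right)\right)^{2} = \left(J^{2} + 2 J\right)^{2}$)
$- c{\left(Q{\left(Y,0 \right)} \right)} = - 18^{2} \left(2 + 18\right)^{2} = - 324 \cdot 20^{2} = - 324 \cdot 400 = \left(-1\right) 129600 = -129600$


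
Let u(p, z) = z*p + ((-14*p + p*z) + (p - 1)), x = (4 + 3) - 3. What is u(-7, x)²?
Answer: 1156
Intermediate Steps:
x = 4 (x = 7 - 3 = 4)
u(p, z) = -1 - 13*p + 2*p*z (u(p, z) = p*z + ((-14*p + p*z) + (-1 + p)) = p*z + (-1 - 13*p + p*z) = -1 - 13*p + 2*p*z)
u(-7, x)² = (-1 - 13*(-7) + 2*(-7)*4)² = (-1 + 91 - 56)² = 34² = 1156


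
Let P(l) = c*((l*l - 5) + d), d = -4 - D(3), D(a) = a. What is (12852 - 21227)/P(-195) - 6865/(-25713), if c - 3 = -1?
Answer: 102190705/651618846 ≈ 0.15683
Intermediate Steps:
c = 2 (c = 3 - 1 = 2)
d = -7 (d = -4 - 1*3 = -4 - 3 = -7)
P(l) = -24 + 2*l² (P(l) = 2*((l*l - 5) - 7) = 2*((l² - 5) - 7) = 2*((-5 + l²) - 7) = 2*(-12 + l²) = -24 + 2*l²)
(12852 - 21227)/P(-195) - 6865/(-25713) = (12852 - 21227)/(-24 + 2*(-195)²) - 6865/(-25713) = -8375/(-24 + 2*38025) - 6865*(-1/25713) = -8375/(-24 + 76050) + 6865/25713 = -8375/76026 + 6865/25713 = 102190705/651618846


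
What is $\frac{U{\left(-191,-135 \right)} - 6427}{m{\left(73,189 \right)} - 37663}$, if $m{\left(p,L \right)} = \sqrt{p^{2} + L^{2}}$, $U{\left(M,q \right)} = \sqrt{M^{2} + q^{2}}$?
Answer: $\frac{242060101}{1418460519} - \frac{37663 \sqrt{54706}}{1418460519} - \frac{10 \sqrt{22456813}}{1418460519} + \frac{32135 \sqrt{1642}}{1418460519} \approx 0.16532$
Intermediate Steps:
$m{\left(p,L \right)} = \sqrt{L^{2} + p^{2}}$
$\frac{U{\left(-191,-135 \right)} - 6427}{m{\left(73,189 \right)} - 37663} = \frac{\sqrt{\left(-191\right)^{2} + \left(-135\right)^{2}} - 6427}{\sqrt{189^{2} + 73^{2}} - 37663} = \frac{\sqrt{36481 + 18225} - 6427}{\sqrt{35721 + 5329} - 37663} = \frac{\sqrt{54706} - 6427}{\sqrt{41050} - 37663} = \frac{-6427 + \sqrt{54706}}{5 \sqrt{1642} - 37663} = \frac{-6427 + \sqrt{54706}}{-37663 + 5 \sqrt{1642}}$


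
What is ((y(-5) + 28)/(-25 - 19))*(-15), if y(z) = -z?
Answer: 45/4 ≈ 11.250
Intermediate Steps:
((y(-5) + 28)/(-25 - 19))*(-15) = ((-1*(-5) + 28)/(-25 - 19))*(-15) = ((5 + 28)/(-44))*(-15) = (33*(-1/44))*(-15) = -3/4*(-15) = 45/4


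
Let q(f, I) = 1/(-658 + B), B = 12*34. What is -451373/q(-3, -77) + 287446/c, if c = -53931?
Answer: 6085749028304/53931 ≈ 1.1284e+8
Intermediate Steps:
B = 408
q(f, I) = -1/250 (q(f, I) = 1/(-658 + 408) = 1/(-250) = -1/250)
-451373/q(-3, -77) + 287446/c = -451373/(-1/250) + 287446/(-53931) = -451373*(-250) + 287446*(-1/53931) = 112843250 - 287446/53931 = 6085749028304/53931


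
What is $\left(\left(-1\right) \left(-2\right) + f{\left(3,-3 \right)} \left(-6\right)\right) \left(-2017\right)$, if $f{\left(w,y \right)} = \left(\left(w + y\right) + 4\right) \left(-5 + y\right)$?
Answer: $-391298$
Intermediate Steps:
$f{\left(w,y \right)} = \left(-5 + y\right) \left(4 + w + y\right)$ ($f{\left(w,y \right)} = \left(4 + w + y\right) \left(-5 + y\right) = \left(-5 + y\right) \left(4 + w + y\right)$)
$\left(\left(-1\right) \left(-2\right) + f{\left(3,-3 \right)} \left(-6\right)\right) \left(-2017\right) = \left(\left(-1\right) \left(-2\right) + \left(-20 + \left(-3\right)^{2} - -3 - 15 + 3 \left(-3\right)\right) \left(-6\right)\right) \left(-2017\right) = \left(2 + \left(-20 + 9 + 3 - 15 - 9\right) \left(-6\right)\right) \left(-2017\right) = \left(2 - -192\right) \left(-2017\right) = \left(2 + 192\right) \left(-2017\right) = 194 \left(-2017\right) = -391298$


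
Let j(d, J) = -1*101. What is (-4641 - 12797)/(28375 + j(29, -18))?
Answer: -8719/14137 ≈ -0.61675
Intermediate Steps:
j(d, J) = -101
(-4641 - 12797)/(28375 + j(29, -18)) = (-4641 - 12797)/(28375 - 101) = -17438/28274 = -17438*1/28274 = -8719/14137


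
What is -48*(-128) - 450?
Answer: 5694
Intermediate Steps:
-48*(-128) - 450 = 6144 - 450 = 5694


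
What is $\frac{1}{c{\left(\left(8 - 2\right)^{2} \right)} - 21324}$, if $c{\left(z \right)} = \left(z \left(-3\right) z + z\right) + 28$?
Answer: $- \frac{1}{25148} \approx -3.9765 \cdot 10^{-5}$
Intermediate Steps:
$c{\left(z \right)} = 28 + z - 3 z^{2}$ ($c{\left(z \right)} = \left(- 3 z z + z\right) + 28 = \left(- 3 z^{2} + z\right) + 28 = \left(z - 3 z^{2}\right) + 28 = 28 + z - 3 z^{2}$)
$\frac{1}{c{\left(\left(8 - 2\right)^{2} \right)} - 21324} = \frac{1}{\left(28 + \left(8 - 2\right)^{2} - 3 \left(\left(8 - 2\right)^{2}\right)^{2}\right) - 21324} = \frac{1}{\left(28 + 6^{2} - 3 \left(6^{2}\right)^{2}\right) - 21324} = \frac{1}{\left(28 + 36 - 3 \cdot 36^{2}\right) - 21324} = \frac{1}{\left(28 + 36 - 3888\right) - 21324} = \frac{1}{-3824 - 21324} = \frac{1}{-25148} = - \frac{1}{25148}$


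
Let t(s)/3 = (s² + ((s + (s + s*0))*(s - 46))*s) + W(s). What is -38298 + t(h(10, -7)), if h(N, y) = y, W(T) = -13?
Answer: -53772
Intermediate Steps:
t(s) = -39 + 3*s² + 6*s²*(-46 + s) (t(s) = 3*((s² + ((s + (s + s*0))*(s - 46))*s) - 13) = 3*((s² + ((s + (s + 0))*(-46 + s))*s) - 13) = 3*((s² + ((s + s)*(-46 + s))*s) - 13) = 3*((s² + ((2*s)*(-46 + s))*s) - 13) = 3*((s² + (2*s*(-46 + s))*s) - 13) = 3*((s² + 2*s²*(-46 + s)) - 13) = 3*(-13 + s² + 2*s²*(-46 + s)) = -39 + 3*s² + 6*s²*(-46 + s))
-38298 + t(h(10, -7)) = -38298 + (-39 - 273*(-7)² + 6*(-7)³) = -38298 + (-39 - 273*49 + 6*(-343)) = -38298 + (-39 - 13377 - 2058) = -38298 - 15474 = -53772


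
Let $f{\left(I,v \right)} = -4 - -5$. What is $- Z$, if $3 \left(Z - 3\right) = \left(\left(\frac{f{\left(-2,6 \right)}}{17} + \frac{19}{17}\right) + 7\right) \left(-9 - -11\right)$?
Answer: $- \frac{431}{51} \approx -8.451$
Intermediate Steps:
$f{\left(I,v \right)} = 1$ ($f{\left(I,v \right)} = -4 + 5 = 1$)
$Z = \frac{431}{51}$ ($Z = 3 + \frac{\left(\left(1 \cdot \frac{1}{17} + \frac{19}{17}\right) + 7\right) \left(-9 - -11\right)}{3} = 3 + \frac{\left(\left(1 \cdot \frac{1}{17} + 19 \cdot \frac{1}{17}\right) + 7\right) \left(-9 + 11\right)}{3} = 3 + \frac{\left(\left(\frac{1}{17} + \frac{19}{17}\right) + 7\right) 2}{3} = 3 + \frac{\left(\frac{20}{17} + 7\right) 2}{3} = 3 + \frac{\frac{139}{17} \cdot 2}{3} = 3 + \frac{1}{3} \cdot \frac{278}{17} = 3 + \frac{278}{51} = \frac{431}{51} \approx 8.451$)
$- Z = \left(-1\right) \frac{431}{51} = - \frac{431}{51}$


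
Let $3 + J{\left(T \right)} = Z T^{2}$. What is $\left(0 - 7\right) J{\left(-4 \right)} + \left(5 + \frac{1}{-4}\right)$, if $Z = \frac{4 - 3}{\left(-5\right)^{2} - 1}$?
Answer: $\frac{253}{12} \approx 21.083$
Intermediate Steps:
$Z = \frac{1}{24}$ ($Z = 1 \frac{1}{25 - 1} = 1 \cdot \frac{1}{24} = \frac{1}{24} \approx 0.041667$)
$J{\left(T \right)} = -3 + \frac{T^{2}}{24}$
$\left(0 - 7\right) J{\left(-4 \right)} + \left(5 + \frac{1}{-4}\right) = \left(0 - 7\right) \left(-3 + \frac{\left(-4\right)^{2}}{24}\right) + \left(5 + \frac{1}{-4}\right) = - 7 \left(-3 + \frac{1}{24} \cdot 16\right) + \left(5 - \frac{1}{4}\right) = - 7 \left(-3 + \frac{2}{3}\right) + \frac{19}{4} = \left(-7\right) \left(- \frac{7}{3}\right) + \frac{19}{4} = \frac{49}{3} + \frac{19}{4} = \frac{253}{12}$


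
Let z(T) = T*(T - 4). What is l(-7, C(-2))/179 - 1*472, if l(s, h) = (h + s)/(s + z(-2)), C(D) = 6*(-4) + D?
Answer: -422473/895 ≈ -472.04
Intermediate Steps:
C(D) = -24 + D
z(T) = T*(-4 + T)
l(s, h) = (h + s)/(12 + s) (l(s, h) = (h + s)/(s - 2*(-4 - 2)) = (h + s)/(s - 2*(-6)) = (h + s)/(s + 12) = (h + s)/(12 + s))
l(-7, C(-2))/179 - 1*472 = (((-24 - 2) - 7)/(12 - 7))/179 - 1*472 = ((-26 - 7)/5)*(1/179) - 472 = ((⅕)*(-33))*(1/179) - 472 = -33/5*1/179 - 472 = -33/895 - 472 = -422473/895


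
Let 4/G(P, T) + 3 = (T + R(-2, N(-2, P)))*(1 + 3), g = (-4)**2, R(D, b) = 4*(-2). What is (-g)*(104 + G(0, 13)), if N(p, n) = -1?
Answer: -28352/17 ≈ -1667.8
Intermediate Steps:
R(D, b) = -8
g = 16
G(P, T) = 4/(-35 + 4*T) (G(P, T) = 4/(-3 + (T - 8)*(1 + 3)) = 4/(-3 + (-8 + T)*4) = 4/(-3 + (-32 + 4*T)) = 4/(-35 + 4*T))
(-g)*(104 + G(0, 13)) = (-1*16)*(104 + 4/(-35 + 4*13)) = -16*(104 + 4/(-35 + 52)) = -16*(104 + 4/17) = -16*1772/17 = -28352/17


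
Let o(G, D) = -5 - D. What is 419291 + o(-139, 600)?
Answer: 418686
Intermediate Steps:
419291 + o(-139, 600) = 419291 + (-5 - 1*600) = 419291 + (-5 - 600) = 419291 - 605 = 418686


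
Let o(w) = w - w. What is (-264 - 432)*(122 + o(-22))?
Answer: -84912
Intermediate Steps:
o(w) = 0
(-264 - 432)*(122 + o(-22)) = (-264 - 432)*(122 + 0) = -696*122 = -84912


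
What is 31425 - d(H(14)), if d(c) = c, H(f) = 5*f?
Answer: 31355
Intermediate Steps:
31425 - d(H(14)) = 31425 - 5*14 = 31425 - 1*70 = 31425 - 70 = 31355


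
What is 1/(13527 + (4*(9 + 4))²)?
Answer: 1/16231 ≈ 6.1610e-5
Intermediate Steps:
1/(13527 + (4*(9 + 4))²) = 1/(13527 + (4*13)²) = 1/(13527 + 52²) = 1/(13527 + 2704) = 1/16231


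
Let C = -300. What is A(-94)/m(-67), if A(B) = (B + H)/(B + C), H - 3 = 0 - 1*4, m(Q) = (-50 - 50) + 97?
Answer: -95/1182 ≈ -0.080372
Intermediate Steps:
m(Q) = -3 (m(Q) = -100 + 97 = -3)
H = -1 (H = 3 + (0 - 1*4) = 3 + (0 - 4) = 3 - 4 = -1)
A(B) = (-1 + B)/(-300 + B) (A(B) = (B - 1)/(B - 300) = (-1 + B)/(-300 + B))
A(-94)/m(-67) = ((-1 - 94)/(-300 - 94))/(-3) = (-95/(-394))*(-⅓) = -1/394*(-95)*(-⅓) = (95/394)*(-⅓) = -95/1182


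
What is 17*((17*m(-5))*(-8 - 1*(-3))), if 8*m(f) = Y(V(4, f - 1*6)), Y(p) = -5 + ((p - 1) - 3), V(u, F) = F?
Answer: 7225/2 ≈ 3612.5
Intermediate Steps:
Y(p) = -9 + p (Y(p) = -5 + ((-1 + p) - 3) = -5 + (-4 + p) = -9 + p)
m(f) = -15/8 + f/8 (m(f) = (-9 + (f - 1*6))/8 = (-9 + (f - 6))/8 = (-9 + (-6 + f))/8 = (-15 + f)/8 = -15/8 + f/8)
17*((17*m(-5))*(-8 - 1*(-3))) = 17*((17*(-15/8 + (⅛)*(-5)))*(-8 - 1*(-3))) = 17*((17*(-15/8 - 5/8))*(-8 + 3)) = 17*((17*(-5/2))*(-5)) = 17*(-85/2*(-5)) = 17*(425/2) = 7225/2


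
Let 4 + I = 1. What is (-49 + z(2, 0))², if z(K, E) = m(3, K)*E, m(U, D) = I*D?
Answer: 2401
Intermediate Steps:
I = -3 (I = -4 + 1 = -3)
m(U, D) = -3*D
z(K, E) = -3*E*K (z(K, E) = (-3*K)*E = -3*E*K)
(-49 + z(2, 0))² = (-49 - 3*0*2)² = (-49 + 0)² = (-49)² = 2401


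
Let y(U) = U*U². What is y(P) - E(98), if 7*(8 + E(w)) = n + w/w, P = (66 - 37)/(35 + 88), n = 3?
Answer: 96935807/13026069 ≈ 7.4417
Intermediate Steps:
P = 29/123 ≈ 0.23577
E(w) = -52/7 (E(w) = -8 + (3 + w/w)/7 = -8 + (3 + 1)/7 = -8 + (⅐)*4 = -8 + 4/7 = -52/7)
y(U) = U³
y(P) - E(98) = (29/123)³ - 1*(-52/7) = 24389/1860867 + 52/7 = 96935807/13026069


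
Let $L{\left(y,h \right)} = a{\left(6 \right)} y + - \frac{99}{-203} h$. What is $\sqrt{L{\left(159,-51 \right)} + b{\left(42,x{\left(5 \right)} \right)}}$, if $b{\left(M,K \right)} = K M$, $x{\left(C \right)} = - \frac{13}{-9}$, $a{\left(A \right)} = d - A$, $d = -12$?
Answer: $\frac{i \sqrt{1048185831}}{609} \approx 53.162 i$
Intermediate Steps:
$a{\left(A \right)} = -12 - A$
$x{\left(C \right)} = \frac{13}{9}$ ($x{\left(C \right)} = \left(-13\right) \left(- \frac{1}{9}\right) = \frac{13}{9}$)
$L{\left(y,h \right)} = - 18 y + \frac{99 h}{203}$ ($L{\left(y,h \right)} = \left(-12 - 6\right) y + - \frac{99}{-203} h = \left(-12 - 6\right) y + \left(-99\right) \left(- \frac{1}{203}\right) h = - 18 y + \frac{99 h}{203}$)
$\sqrt{L{\left(159,-51 \right)} + b{\left(42,x{\left(5 \right)} \right)}} = \sqrt{\left(\left(-18\right) 159 + \frac{99}{203} \left(-51\right)\right) + \frac{13}{9} \cdot 42} = \sqrt{\left(-2862 - \frac{5049}{203}\right) + \frac{182}{3}} = \sqrt{- \frac{586035}{203} + \frac{182}{3}} = \sqrt{- \frac{1721159}{609}} = \frac{i \sqrt{1048185831}}{609}$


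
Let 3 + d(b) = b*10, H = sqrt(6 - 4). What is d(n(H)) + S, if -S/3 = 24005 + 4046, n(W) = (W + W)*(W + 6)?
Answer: -84116 + 120*sqrt(2) ≈ -83946.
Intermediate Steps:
H = sqrt(2) ≈ 1.4142
n(W) = 2*W*(6 + W) (n(W) = (2*W)*(6 + W) = 2*W*(6 + W))
d(b) = -3 + 10*b (d(b) = -3 + b*10 = -3 + 10*b)
S = -84153 (S = -3*(24005 + 4046) = -3*28051 = -84153)
d(n(H)) + S = (-3 + 10*(2*sqrt(2)*(6 + sqrt(2)))) - 84153 = (-3 + 20*sqrt(2)*(6 + sqrt(2))) - 84153 = -84156 + 20*sqrt(2)*(6 + sqrt(2))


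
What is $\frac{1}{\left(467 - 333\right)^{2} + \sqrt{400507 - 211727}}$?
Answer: $\frac{4489}{80557289} - \frac{\sqrt{47195}}{161114578} \approx 5.4376 \cdot 10^{-5}$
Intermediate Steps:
$\frac{1}{\left(467 - 333\right)^{2} + \sqrt{400507 - 211727}} = \frac{1}{134^{2} + \sqrt{188780}} = \frac{1}{17956 + 2 \sqrt{47195}}$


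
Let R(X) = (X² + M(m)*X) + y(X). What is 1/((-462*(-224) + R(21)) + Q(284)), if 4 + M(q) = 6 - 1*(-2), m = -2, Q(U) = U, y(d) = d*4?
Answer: 1/104381 ≈ 9.5803e-6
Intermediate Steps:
y(d) = 4*d
M(q) = 4 (M(q) = -4 + (6 - 1*(-2)) = -4 + (6 + 2) = -4 + 8 = 4)
R(X) = X² + 8*X (R(X) = (X² + 4*X) + 4*X = X² + 8*X)
1/((-462*(-224) + R(21)) + Q(284)) = 1/((-462*(-224) + 21*(8 + 21)) + 284) = 1/((103488 + 21*29) + 284) = 1/((103488 + 609) + 284) = 1/(104097 + 284) = 1/104381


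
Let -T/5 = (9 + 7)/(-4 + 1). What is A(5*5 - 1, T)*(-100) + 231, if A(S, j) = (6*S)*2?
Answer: -28569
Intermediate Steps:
T = 80/3 (T = -5*(9 + 7)/(-4 + 1) = -80/(-3) = -80*(-1)/3 = -5*(-16/3) = 80/3 ≈ 26.667)
A(S, j) = 12*S
A(5*5 - 1, T)*(-100) + 231 = (12*(5*5 - 1))*(-100) + 231 = (12*(25 - 1))*(-100) + 231 = (12*24)*(-100) + 231 = 288*(-100) + 231 = -28800 + 231 = -28569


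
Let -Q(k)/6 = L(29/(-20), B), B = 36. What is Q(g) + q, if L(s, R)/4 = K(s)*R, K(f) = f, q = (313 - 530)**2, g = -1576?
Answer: 241709/5 ≈ 48342.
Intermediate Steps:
q = 47089 (q = (-217)**2 = 47089)
L(s, R) = 4*R*s (L(s, R) = 4*(s*R) = 4*(R*s) = 4*R*s)
Q(k) = 6264/5 (Q(k) = -24*36*29/(-20) = -24*36*29*(-1/20) = -24*36*(-29)/20 = -6*(-1044/5) = 6264/5)
Q(g) + q = 6264/5 + 47089 = 241709/5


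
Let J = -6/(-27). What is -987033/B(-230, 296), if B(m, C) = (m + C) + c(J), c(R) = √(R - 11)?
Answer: -586297602/39301 + 2961099*I*√97/39301 ≈ -14918.0 + 742.05*I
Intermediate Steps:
J = 2/9 (J = -6*(-1/27) = 2/9 ≈ 0.22222)
c(R) = √(-11 + R)
B(m, C) = C + m + I*√97/3 (B(m, C) = (m + C) + √(-11 + 2/9) = (C + m) + √(-97/9) = (C + m) + I*√97/3 = C + m + I*√97/3)
-987033/B(-230, 296) = -987033/(296 - 230 + I*√97/3) = -987033/(66 + I*√97/3)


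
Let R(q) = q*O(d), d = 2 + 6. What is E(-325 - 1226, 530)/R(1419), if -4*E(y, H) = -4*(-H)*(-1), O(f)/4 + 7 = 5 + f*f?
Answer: 265/175956 ≈ 0.0015061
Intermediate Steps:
d = 8
O(f) = -8 + 4*f² (O(f) = -28 + 4*(5 + f*f) = -28 + 4*(5 + f²) = -28 + (20 + 4*f²) = -8 + 4*f²)
E(y, H) = H (E(y, H) = -(-1)*-H*(-1) = -(-1)*H = H)
R(q) = 248*q (R(q) = q*(-8 + 4*8²) = q*(-8 + 4*64) = q*(-8 + 256) = q*248 = 248*q)
E(-325 - 1226, 530)/R(1419) = 530/((248*1419)) = 530/351912 = 530*(1/351912) = 265/175956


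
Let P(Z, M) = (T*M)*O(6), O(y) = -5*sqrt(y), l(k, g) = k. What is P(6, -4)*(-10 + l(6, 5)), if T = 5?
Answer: -400*sqrt(6) ≈ -979.80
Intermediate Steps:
P(Z, M) = -25*M*sqrt(6) (P(Z, M) = (5*M)*(-5*sqrt(6)) = -25*M*sqrt(6))
P(6, -4)*(-10 + l(6, 5)) = (-25*(-4)*sqrt(6))*(-10 + 6) = (100*sqrt(6))*(-4) = -400*sqrt(6)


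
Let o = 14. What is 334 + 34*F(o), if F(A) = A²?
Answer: 6998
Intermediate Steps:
334 + 34*F(o) = 334 + 34*14² = 334 + 34*196 = 334 + 6664 = 6998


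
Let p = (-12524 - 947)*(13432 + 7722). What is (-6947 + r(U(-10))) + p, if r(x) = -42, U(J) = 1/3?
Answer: -284972523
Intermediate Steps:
U(J) = ⅓ (U(J) = 1*(⅓) = ⅓)
p = -284965534 (p = -13471*21154 = -284965534)
(-6947 + r(U(-10))) + p = (-6947 - 42) - 284965534 = -6989 - 284965534 = -284972523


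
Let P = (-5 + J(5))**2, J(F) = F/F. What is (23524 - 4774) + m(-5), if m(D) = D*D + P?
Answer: 18791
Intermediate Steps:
J(F) = 1
P = 16 (P = (-5 + 1)**2 = (-4)**2 = 16)
m(D) = 16 + D**2 (m(D) = D*D + 16 = D**2 + 16 = 16 + D**2)
(23524 - 4774) + m(-5) = (23524 - 4774) + (16 + (-5)**2) = 18750 + (16 + 25) = 18750 + 41 = 18791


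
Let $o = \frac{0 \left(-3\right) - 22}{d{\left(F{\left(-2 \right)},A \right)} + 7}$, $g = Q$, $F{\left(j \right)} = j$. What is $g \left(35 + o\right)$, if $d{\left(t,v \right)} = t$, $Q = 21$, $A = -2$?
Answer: $\frac{3213}{5} \approx 642.6$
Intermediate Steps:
$g = 21$
$o = - \frac{22}{5}$ ($o = \frac{0 \left(-3\right) - 22}{-2 + 7} = \frac{0 - 22}{5} = \left(-22\right) \frac{1}{5} = - \frac{22}{5} \approx -4.4$)
$g \left(35 + o\right) = 21 \left(35 - \frac{22}{5}\right) = 21 \cdot \frac{153}{5} = \frac{3213}{5}$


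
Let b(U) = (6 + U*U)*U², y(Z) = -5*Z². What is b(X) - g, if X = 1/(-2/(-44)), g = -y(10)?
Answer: 236660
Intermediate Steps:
g = 500 (g = -(-5)*10² = -(-5)*100 = -1*(-500) = 500)
X = 22 (X = 1/(-2*(-1/44)) = 1/(1/22) = 22)
b(U) = U²*(6 + U²) (b(U) = (6 + U²)*U² = U²*(6 + U²))
b(X) - g = 22²*(6 + 22²) - 1*500 = 484*(6 + 484) - 500 = 484*490 - 500 = 237160 - 500 = 236660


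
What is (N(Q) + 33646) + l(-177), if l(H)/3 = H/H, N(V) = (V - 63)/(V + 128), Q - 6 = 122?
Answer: 8614209/256 ≈ 33649.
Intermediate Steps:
Q = 128 (Q = 6 + 122 = 128)
N(V) = (-63 + V)/(128 + V)
l(H) = 3 (l(H) = 3*(H/H) = 3*1 = 3)
(N(Q) + 33646) + l(-177) = ((-63 + 128)/(128 + 128) + 33646) + 3 = (65/256 + 33646) + 3 = 8613441/256 + 3 = 8614209/256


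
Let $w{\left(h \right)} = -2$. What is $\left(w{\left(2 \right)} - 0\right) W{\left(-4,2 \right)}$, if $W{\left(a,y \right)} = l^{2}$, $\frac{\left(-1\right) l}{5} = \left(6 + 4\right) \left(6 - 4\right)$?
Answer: $-20000$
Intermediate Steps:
$l = -100$ ($l = - 5 \left(6 + 4\right) \left(6 - 4\right) = - 5 \cdot 10 \cdot 2 = \left(-5\right) 20 = -100$)
$W{\left(a,y \right)} = 10000$ ($W{\left(a,y \right)} = \left(-100\right)^{2} = 10000$)
$\left(w{\left(2 \right)} - 0\right) W{\left(-4,2 \right)} = \left(-2 - 0\right) 10000 = \left(-2 + 0\right) 10000 = \left(-2\right) 10000 = -20000$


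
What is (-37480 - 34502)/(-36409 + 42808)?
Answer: -2666/237 ≈ -11.249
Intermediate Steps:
(-37480 - 34502)/(-36409 + 42808) = -71982/6399 = -71982*1/6399 = -2666/237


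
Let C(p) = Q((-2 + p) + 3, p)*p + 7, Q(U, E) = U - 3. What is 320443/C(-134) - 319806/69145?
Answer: 16326648049/1260582495 ≈ 12.952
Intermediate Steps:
Q(U, E) = -3 + U
C(p) = 7 + p*(-2 + p) (C(p) = (-3 + ((-2 + p) + 3))*p + 7 = (-3 + (1 + p))*p + 7 = (-2 + p)*p + 7 = p*(-2 + p) + 7 = 7 + p*(-2 + p))
320443/C(-134) - 319806/69145 = 320443/(7 - 134*(-2 - 134)) - 319806/69145 = 320443/(7 - 134*(-136)) - 319806*1/69145 = 320443/(7 + 18224) - 319806/69145 = 320443/18231 - 319806/69145 = 16326648049/1260582495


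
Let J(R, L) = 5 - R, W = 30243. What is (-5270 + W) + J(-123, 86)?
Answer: 25101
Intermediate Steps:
(-5270 + W) + J(-123, 86) = (-5270 + 30243) + (5 - 1*(-123)) = 24973 + (5 + 123) = 24973 + 128 = 25101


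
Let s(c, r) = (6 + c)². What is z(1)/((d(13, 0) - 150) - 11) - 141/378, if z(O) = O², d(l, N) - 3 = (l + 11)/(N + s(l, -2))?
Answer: -681286/1795941 ≈ -0.37935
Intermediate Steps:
d(l, N) = 3 + (11 + l)/(N + (6 + l)²) (d(l, N) = 3 + (l + 11)/(N + (6 + l)²) = 3 + (11 + l)/(N + (6 + l)²))
z(1)/((d(13, 0) - 150) - 11) - 141/378 = 1²/(((11 + 13 + 3*0 + 3*(6 + 13)²)/(0 + (6 + 13)²) - 150) - 11) - 141/378 = 1/(((11 + 13 + 0 + 3*19²)/(0 + 19²) - 150) - 11) - 141*1/378 = 1/(((11 + 13 + 0 + 3*361)/(0 + 361) - 150) - 11) - 47/126 = 1/(((11 + 13 + 0 + 1083)/361 - 150) - 11) - 47/126 = 1/(((1/361)*1107 - 150) - 11) - 47/126 = 1/((1107/361 - 150) - 11) - 47/126 = 1/(-53043/361 - 11) - 47/126 = 1/(-57014/361) - 47/126 = 1*(-361/57014) - 47/126 = -361/57014 - 47/126 = -681286/1795941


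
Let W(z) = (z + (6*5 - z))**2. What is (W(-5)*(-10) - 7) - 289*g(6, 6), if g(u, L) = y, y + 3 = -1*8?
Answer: -5828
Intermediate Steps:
W(z) = 900 (W(z) = (z + (30 - z))**2 = 30**2 = 900)
y = -11 (y = -3 - 1*8 = -3 - 8 = -11)
g(u, L) = -11
(W(-5)*(-10) - 7) - 289*g(6, 6) = (900*(-10) - 7) - 289*(-11) = (-9000 - 7) + 3179 = -9007 + 3179 = -5828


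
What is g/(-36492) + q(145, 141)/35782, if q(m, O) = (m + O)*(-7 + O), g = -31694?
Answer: 633148529/326439186 ≈ 1.9396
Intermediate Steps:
q(m, O) = (-7 + O)*(O + m) (q(m, O) = (O + m)*(-7 + O) = (-7 + O)*(O + m))
g/(-36492) + q(145, 141)/35782 = -31694/(-36492) + (141² - 7*141 - 7*145 + 141*145)/35782 = -31694*(-1/36492) + (19881 - 987 - 1015 + 20445)*(1/35782) = 15847/18246 + 38324*(1/35782) = 15847/18246 + 19162/17891 = 633148529/326439186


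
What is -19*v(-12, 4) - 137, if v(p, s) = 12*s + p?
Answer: -821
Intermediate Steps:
v(p, s) = p + 12*s
-19*v(-12, 4) - 137 = -19*(-12 + 12*4) - 137 = -19*(-12 + 48) - 137 = -19*36 - 137 = -684 - 137 = -821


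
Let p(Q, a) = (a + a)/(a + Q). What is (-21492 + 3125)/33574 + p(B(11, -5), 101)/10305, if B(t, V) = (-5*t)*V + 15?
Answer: -73998544637/135278207370 ≈ -0.54701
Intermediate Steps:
B(t, V) = 15 - 5*V*t (B(t, V) = -5*V*t + 15 = 15 - 5*V*t)
p(Q, a) = 2*a/(Q + a) (p(Q, a) = (2*a)/(Q + a) = 2*a/(Q + a))
(-21492 + 3125)/33574 + p(B(11, -5), 101)/10305 = (-21492 + 3125)/33574 + (2*101/((15 - 5*(-5)*11) + 101))/10305 = -18367*1/33574 + (2*101/((15 + 275) + 101))*(1/10305) = -18367/33574 + (2*101/(290 + 101))*(1/10305) = -18367/33574 + (2*101/391)*(1/10305) = -18367/33574 + (2*101*(1/391))*(1/10305) = -18367/33574 + (202/391)*(1/10305) = -18367/33574 + 202/4029255 = -73998544637/135278207370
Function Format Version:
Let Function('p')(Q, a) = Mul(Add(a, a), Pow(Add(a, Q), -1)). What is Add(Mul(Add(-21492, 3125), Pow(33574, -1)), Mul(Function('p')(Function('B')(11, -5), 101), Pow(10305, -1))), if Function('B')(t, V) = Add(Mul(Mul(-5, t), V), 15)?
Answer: Rational(-73998544637, 135278207370) ≈ -0.54701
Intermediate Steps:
Function('B')(t, V) = Add(15, Mul(-5, V, t)) (Function('B')(t, V) = Add(Mul(-5, V, t), 15) = Add(15, Mul(-5, V, t)))
Function('p')(Q, a) = Mul(2, a, Pow(Add(Q, a), -1)) (Function('p')(Q, a) = Mul(Mul(2, a), Pow(Add(Q, a), -1)) = Mul(2, a, Pow(Add(Q, a), -1)))
Add(Mul(Add(-21492, 3125), Pow(33574, -1)), Mul(Function('p')(Function('B')(11, -5), 101), Pow(10305, -1))) = Add(Mul(Add(-21492, 3125), Pow(33574, -1)), Mul(Mul(2, 101, Pow(Add(Add(15, Mul(-5, -5, 11)), 101), -1)), Pow(10305, -1))) = Add(Mul(-18367, Rational(1, 33574)), Mul(Mul(2, 101, Pow(Add(Add(15, 275), 101), -1)), Rational(1, 10305))) = Add(Rational(-18367, 33574), Mul(Mul(2, 101, Pow(Add(290, 101), -1)), Rational(1, 10305))) = Add(Rational(-18367, 33574), Mul(Mul(2, 101, Pow(391, -1)), Rational(1, 10305))) = Add(Rational(-18367, 33574), Mul(Mul(2, 101, Rational(1, 391)), Rational(1, 10305))) = Add(Rational(-18367, 33574), Mul(Rational(202, 391), Rational(1, 10305))) = Add(Rational(-18367, 33574), Rational(202, 4029255)) = Rational(-73998544637, 135278207370)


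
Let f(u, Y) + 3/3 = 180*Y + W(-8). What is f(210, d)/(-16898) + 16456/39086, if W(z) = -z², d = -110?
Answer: 527258439/330237614 ≈ 1.5966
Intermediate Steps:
f(u, Y) = -65 + 180*Y (f(u, Y) = -1 + (180*Y - 1*(-8)²) = -1 + (180*Y - 1*64) = -1 + (180*Y - 64) = -1 + (-64 + 180*Y) = -65 + 180*Y)
f(210, d)/(-16898) + 16456/39086 = (-65 + 180*(-110))/(-16898) + 16456/39086 = (-65 - 19800)*(-1/16898) + 16456*(1/39086) = -19865*(-1/16898) + 8228/19543 = 19865/16898 + 8228/19543 = 527258439/330237614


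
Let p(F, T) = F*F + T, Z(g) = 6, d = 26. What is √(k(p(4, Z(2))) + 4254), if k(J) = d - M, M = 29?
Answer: √4251 ≈ 65.200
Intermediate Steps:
p(F, T) = T + F² (p(F, T) = F² + T = T + F²)
k(J) = -3 (k(J) = 26 - 1*29 = 26 - 29 = -3)
√(k(p(4, Z(2))) + 4254) = √(-3 + 4254) = √4251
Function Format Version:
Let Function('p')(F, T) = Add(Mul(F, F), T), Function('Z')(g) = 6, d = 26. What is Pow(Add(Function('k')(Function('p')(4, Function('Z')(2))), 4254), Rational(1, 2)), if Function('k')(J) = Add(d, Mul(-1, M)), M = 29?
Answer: Pow(4251, Rational(1, 2)) ≈ 65.200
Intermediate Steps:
Function('p')(F, T) = Add(T, Pow(F, 2)) (Function('p')(F, T) = Add(Pow(F, 2), T) = Add(T, Pow(F, 2)))
Function('k')(J) = -3 (Function('k')(J) = Add(26, Mul(-1, 29)) = Add(26, -29) = -3)
Pow(Add(Function('k')(Function('p')(4, Function('Z')(2))), 4254), Rational(1, 2)) = Pow(Add(-3, 4254), Rational(1, 2)) = Pow(4251, Rational(1, 2))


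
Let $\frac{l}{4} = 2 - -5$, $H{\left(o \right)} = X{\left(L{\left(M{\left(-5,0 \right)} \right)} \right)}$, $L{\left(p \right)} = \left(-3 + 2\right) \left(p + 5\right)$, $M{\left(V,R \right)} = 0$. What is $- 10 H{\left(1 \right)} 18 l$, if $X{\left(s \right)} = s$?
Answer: $25200$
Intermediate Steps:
$L{\left(p \right)} = -5 - p$ ($L{\left(p \right)} = - (5 + p) = -5 - p$)
$H{\left(o \right)} = -5$ ($H{\left(o \right)} = -5 - 0 = -5 + 0 = -5$)
$l = 28$ ($l = 4 \left(2 - -5\right) = 4 \left(2 + 5\right) = 4 \cdot 7 = 28$)
$- 10 H{\left(1 \right)} 18 l = \left(-10\right) \left(-5\right) 18 \cdot 28 = 50 \cdot 18 \cdot 28 = 900 \cdot 28 = 25200$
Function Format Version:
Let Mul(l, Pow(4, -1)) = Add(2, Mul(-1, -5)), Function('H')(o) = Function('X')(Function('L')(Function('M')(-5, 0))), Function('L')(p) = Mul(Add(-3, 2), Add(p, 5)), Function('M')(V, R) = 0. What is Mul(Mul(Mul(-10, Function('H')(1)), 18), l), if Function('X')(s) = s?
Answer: 25200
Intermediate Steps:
Function('L')(p) = Add(-5, Mul(-1, p)) (Function('L')(p) = Mul(-1, Add(5, p)) = Add(-5, Mul(-1, p)))
Function('H')(o) = -5 (Function('H')(o) = Add(-5, Mul(-1, 0)) = Add(-5, 0) = -5)
l = 28 (l = Mul(4, Add(2, Mul(-1, -5))) = Mul(4, Add(2, 5)) = Mul(4, 7) = 28)
Mul(Mul(Mul(-10, Function('H')(1)), 18), l) = Mul(Mul(Mul(-10, -5), 18), 28) = Mul(Mul(50, 18), 28) = Mul(900, 28) = 25200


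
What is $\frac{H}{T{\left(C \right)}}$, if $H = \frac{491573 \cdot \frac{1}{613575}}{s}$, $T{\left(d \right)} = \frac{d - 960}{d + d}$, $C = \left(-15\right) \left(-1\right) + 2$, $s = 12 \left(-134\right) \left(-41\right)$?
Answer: $- \frac{8356741}{19073010780900} \approx -4.3814 \cdot 10^{-7}$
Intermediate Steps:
$s = 65928$ ($s = \left(-1608\right) \left(-41\right) = 65928$)
$C = 17$ ($C = 15 + 2 = 17$)
$T{\left(d \right)} = \frac{-960 + d}{2 d}$
$H = \frac{491573}{40451772600}$ ($H = \frac{491573 \cdot \frac{1}{613575}}{65928} = 491573 \cdot \frac{1}{613575} \cdot \frac{1}{65928} = \frac{491573}{613575} \cdot \frac{1}{65928} = \frac{491573}{40451772600} \approx 1.2152 \cdot 10^{-5}$)
$\frac{H}{T{\left(C \right)}} = \frac{491573}{40451772600 \frac{-960 + 17}{2 \cdot 17}} = \frac{491573}{40451772600 \cdot \frac{1}{2} \cdot \frac{1}{17} \left(-943\right)} = \frac{491573}{40451772600 \left(- \frac{943}{34}\right)} = \frac{491573}{40451772600} \left(- \frac{34}{943}\right) = - \frac{8356741}{19073010780900}$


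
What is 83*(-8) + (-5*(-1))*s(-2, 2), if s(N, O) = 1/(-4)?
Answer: -2661/4 ≈ -665.25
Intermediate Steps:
s(N, O) = -1/4
83*(-8) + (-5*(-1))*s(-2, 2) = 83*(-8) - 5*(-1)*(-1/4) = -664 + 5*(-1/4) = -664 - 5/4 = -2661/4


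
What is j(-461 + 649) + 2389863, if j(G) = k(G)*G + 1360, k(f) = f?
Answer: 2426567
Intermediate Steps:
j(G) = 1360 + G² (j(G) = G*G + 1360 = G² + 1360 = 1360 + G²)
j(-461 + 649) + 2389863 = (1360 + (-461 + 649)²) + 2389863 = (1360 + 188²) + 2389863 = (1360 + 35344) + 2389863 = 36704 + 2389863 = 2426567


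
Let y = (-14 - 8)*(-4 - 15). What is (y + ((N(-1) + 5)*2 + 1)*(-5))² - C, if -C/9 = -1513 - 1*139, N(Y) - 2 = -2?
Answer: 116901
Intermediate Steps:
N(Y) = 0 (N(Y) = 2 - 2 = 0)
C = 14868 (C = -9*(-1513 - 1*139) = -9*(-1513 - 139) = -9*(-1652) = 14868)
y = 418 (y = -22*(-19) = 418)
(y + ((N(-1) + 5)*2 + 1)*(-5))² - C = (418 + ((0 + 5)*2 + 1)*(-5))² - 1*14868 = (418 + (5*2 + 1)*(-5))² - 14868 = (418 + (10 + 1)*(-5))² - 14868 = (418 + 11*(-5))² - 14868 = (418 - 55)² - 14868 = 363² - 14868 = 131769 - 14868 = 116901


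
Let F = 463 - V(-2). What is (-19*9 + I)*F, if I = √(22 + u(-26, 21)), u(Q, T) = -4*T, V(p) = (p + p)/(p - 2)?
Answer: -79002 + 462*I*√62 ≈ -79002.0 + 3637.8*I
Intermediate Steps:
V(p) = 2*p/(-2 + p) (V(p) = (2*p)/(-2 + p) = 2*p/(-2 + p))
I = I*√62 (I = √(22 - 4*21) = √(22 - 84) = √(-62) = I*√62 ≈ 7.874*I)
F = 462 (F = 463 - 2*(-2)/(-2 - 2) = 463 - 2*(-2)/(-4) = 463 - 2*(-2)*(-1)/4 = 463 - 1*1 = 463 - 1 = 462)
(-19*9 + I)*F = (-19*9 + I*√62)*462 = (-171 + I*√62)*462 = -79002 + 462*I*√62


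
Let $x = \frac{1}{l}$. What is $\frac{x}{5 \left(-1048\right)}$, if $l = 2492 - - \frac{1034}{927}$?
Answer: $- \frac{927}{12110258320} \approx -7.6547 \cdot 10^{-8}$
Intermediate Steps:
$l = \frac{2311118}{927}$ ($l = 2492 - \left(-1034\right) \frac{1}{927} = 2492 - - \frac{1034}{927} = 2492 + \frac{1034}{927} = \frac{2311118}{927} \approx 2493.1$)
$x = \frac{927}{2311118}$ ($x = \frac{1}{\frac{2311118}{927}} = \frac{927}{2311118} \approx 0.0004011$)
$\frac{x}{5 \left(-1048\right)} = \frac{927}{2311118 \cdot 5 \left(-1048\right)} = \frac{927}{2311118 \left(-5240\right)} = \frac{927}{2311118} \left(- \frac{1}{5240}\right) = - \frac{927}{12110258320}$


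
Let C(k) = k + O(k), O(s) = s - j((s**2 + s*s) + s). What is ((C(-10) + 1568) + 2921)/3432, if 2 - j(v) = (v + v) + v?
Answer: 1679/1144 ≈ 1.4677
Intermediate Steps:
j(v) = 2 - 3*v (j(v) = 2 - ((v + v) + v) = 2 - (2*v + v) = 2 - 3*v)
O(s) = -2 + 4*s + 6*s**2 (O(s) = s - (2 - 3*((s**2 + s*s) + s)) = s - (2 - 3*((s**2 + s**2) + s)) = s - (2 - 3*(2*s**2 + s)) = s - (2 - 3*(s + 2*s**2)) = s - (2 + (-6*s**2 - 3*s)) = s - (2 - 6*s**2 - 3*s) = s + (-2 + 3*s + 6*s**2) = -2 + 4*s + 6*s**2)
C(k) = -2 + 5*k + 6*k**2 (C(k) = k + (-2 + 4*k + 6*k**2) = -2 + 5*k + 6*k**2)
((C(-10) + 1568) + 2921)/3432 = (((-2 + 5*(-10) + 6*(-10)**2) + 1568) + 2921)/3432 = (((-2 - 50 + 6*100) + 1568) + 2921)*(1/3432) = (((-2 - 50 + 600) + 1568) + 2921)*(1/3432) = ((548 + 1568) + 2921)*(1/3432) = (2116 + 2921)*(1/3432) = 5037*(1/3432) = 1679/1144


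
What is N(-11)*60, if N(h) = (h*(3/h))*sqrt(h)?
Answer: 180*I*sqrt(11) ≈ 596.99*I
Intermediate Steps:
N(h) = 3*sqrt(h)
N(-11)*60 = (3*sqrt(-11))*60 = (3*(I*sqrt(11)))*60 = (3*I*sqrt(11))*60 = 180*I*sqrt(11)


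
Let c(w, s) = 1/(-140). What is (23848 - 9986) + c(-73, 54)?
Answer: 1940679/140 ≈ 13862.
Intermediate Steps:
c(w, s) = -1/140
(23848 - 9986) + c(-73, 54) = (23848 - 9986) - 1/140 = 13862 - 1/140 = 1940679/140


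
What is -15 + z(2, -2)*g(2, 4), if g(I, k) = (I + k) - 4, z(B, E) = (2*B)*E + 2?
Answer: -27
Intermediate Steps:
z(B, E) = 2 + 2*B*E (z(B, E) = 2*B*E + 2 = 2 + 2*B*E)
g(I, k) = -4 + I + k
-15 + z(2, -2)*g(2, 4) = -15 + (2 + 2*2*(-2))*(-4 + 2 + 4) = -15 + (2 - 8)*2 = -15 - 6*2 = -15 - 12 = -27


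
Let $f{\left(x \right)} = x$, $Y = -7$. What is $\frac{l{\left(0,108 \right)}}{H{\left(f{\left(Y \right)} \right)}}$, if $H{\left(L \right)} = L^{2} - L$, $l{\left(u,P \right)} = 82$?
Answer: $\frac{41}{28} \approx 1.4643$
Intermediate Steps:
$\frac{l{\left(0,108 \right)}}{H{\left(f{\left(Y \right)} \right)}} = \frac{82}{\left(-7\right) \left(-1 - 7\right)} = \frac{82}{\left(-7\right) \left(-8\right)} = \frac{82}{56} = 82 \cdot \frac{1}{56} = \frac{41}{28}$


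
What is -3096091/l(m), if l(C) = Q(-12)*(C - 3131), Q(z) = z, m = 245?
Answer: -3096091/34632 ≈ -89.400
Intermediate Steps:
l(C) = 37572 - 12*C (l(C) = -12*(C - 3131) = -12*(-3131 + C) = 37572 - 12*C)
-3096091/l(m) = -3096091/(37572 - 12*245) = -3096091/(37572 - 2940) = -3096091/34632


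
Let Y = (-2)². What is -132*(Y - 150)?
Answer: 19272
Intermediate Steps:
Y = 4
-132*(Y - 150) = -132*(4 - 150) = -132*(-146) = 19272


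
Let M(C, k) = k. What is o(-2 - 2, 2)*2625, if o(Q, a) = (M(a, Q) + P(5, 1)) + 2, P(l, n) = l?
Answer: 7875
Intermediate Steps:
o(Q, a) = 7 + Q (o(Q, a) = (Q + 5) + 2 = (5 + Q) + 2 = 7 + Q)
o(-2 - 2, 2)*2625 = (7 + (-2 - 2))*2625 = (7 - 4)*2625 = 3*2625 = 7875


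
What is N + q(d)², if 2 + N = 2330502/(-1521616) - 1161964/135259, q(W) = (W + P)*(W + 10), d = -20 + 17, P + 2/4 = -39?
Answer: 9106588149429485/102906129272 ≈ 88494.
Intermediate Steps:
P = -79/2 (P = -½ - 39 = -79/2 ≈ -39.500)
d = -3
q(W) = (10 + W)*(-79/2 + W) (q(W) = (W - 79/2)*(W + 10) = (-79/2 + W)*(10 + W) = (10 + W)*(-79/2 + W))
N = -1247454450465/102906129272 (N = -2 + (2330502/(-1521616) - 1161964/135259) = -2 + (2330502*(-1/1521616) - 1161964*1/135259) = -2 + (-1165251/760808 - 1161964/135259) = -2 - 1041642191921/102906129272 = -1247454450465/102906129272 ≈ -12.122)
N + q(d)² = -1247454450465/102906129272 + (-395 + (-3)² - 59/2*(-3))² = -1247454450465/102906129272 + (-395 + 9 + 177/2)² = -1247454450465/102906129272 + (-595/2)² = -1247454450465/102906129272 + 354025/4 = 9106588149429485/102906129272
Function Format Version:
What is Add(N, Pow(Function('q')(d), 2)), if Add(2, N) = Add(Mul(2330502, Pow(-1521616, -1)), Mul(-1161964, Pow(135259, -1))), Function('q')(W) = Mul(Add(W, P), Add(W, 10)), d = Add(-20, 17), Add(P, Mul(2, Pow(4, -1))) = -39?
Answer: Rational(9106588149429485, 102906129272) ≈ 88494.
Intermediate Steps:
P = Rational(-79, 2) (P = Add(Rational(-1, 2), -39) = Rational(-79, 2) ≈ -39.500)
d = -3
Function('q')(W) = Mul(Add(10, W), Add(Rational(-79, 2), W)) (Function('q')(W) = Mul(Add(W, Rational(-79, 2)), Add(W, 10)) = Mul(Add(Rational(-79, 2), W), Add(10, W)) = Mul(Add(10, W), Add(Rational(-79, 2), W)))
N = Rational(-1247454450465, 102906129272) (N = Add(-2, Add(Mul(2330502, Pow(-1521616, -1)), Mul(-1161964, Pow(135259, -1)))) = Add(-2, Add(Mul(2330502, Rational(-1, 1521616)), Mul(-1161964, Rational(1, 135259)))) = Add(-2, Add(Rational(-1165251, 760808), Rational(-1161964, 135259))) = Add(-2, Rational(-1041642191921, 102906129272)) = Rational(-1247454450465, 102906129272) ≈ -12.122)
Add(N, Pow(Function('q')(d), 2)) = Add(Rational(-1247454450465, 102906129272), Pow(Add(-395, Pow(-3, 2), Mul(Rational(-59, 2), -3)), 2)) = Add(Rational(-1247454450465, 102906129272), Pow(Add(-395, 9, Rational(177, 2)), 2)) = Add(Rational(-1247454450465, 102906129272), Pow(Rational(-595, 2), 2)) = Add(Rational(-1247454450465, 102906129272), Rational(354025, 4)) = Rational(9106588149429485, 102906129272)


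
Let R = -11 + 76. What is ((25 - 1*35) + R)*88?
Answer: 4840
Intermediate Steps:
R = 65
((25 - 1*35) + R)*88 = ((25 - 1*35) + 65)*88 = ((25 - 35) + 65)*88 = (-10 + 65)*88 = 55*88 = 4840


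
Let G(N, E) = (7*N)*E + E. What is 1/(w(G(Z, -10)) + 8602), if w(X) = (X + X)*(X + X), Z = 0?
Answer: 1/9002 ≈ 0.00011109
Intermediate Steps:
G(N, E) = E + 7*E*N (G(N, E) = 7*E*N + E = E + 7*E*N)
w(X) = 4*X² (w(X) = (2*X)*(2*X) = 4*X²)
1/(w(G(Z, -10)) + 8602) = 1/(4*(-10*(1 + 7*0))² + 8602) = 1/(4*(-10*(1 + 0))² + 8602) = 1/(4*(-10*1)² + 8602) = 1/(4*(-10)² + 8602) = 1/(4*100 + 8602) = 1/(400 + 8602) = 1/9002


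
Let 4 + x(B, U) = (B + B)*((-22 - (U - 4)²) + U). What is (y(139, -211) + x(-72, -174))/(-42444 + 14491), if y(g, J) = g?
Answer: -4590855/27953 ≈ -164.23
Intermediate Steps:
x(B, U) = -4 + 2*B*(-22 + U - (-4 + U)²) (x(B, U) = -4 + (B + B)*((-22 - (U - 4)²) + U) = -4 + (2*B)*((-22 - (-4 + U)²) + U) = -4 + (2*B)*(-22 + U - (-4 + U)²) = -4 + 2*B*(-22 + U - (-4 + U)²))
(y(139, -211) + x(-72, -174))/(-42444 + 14491) = (139 + (-4 - 44*(-72) - 2*(-72)*(-4 - 174)² + 2*(-72)*(-174)))/(-42444 + 14491) = (139 + (-4 + 3168 - 2*(-72)*(-178)² + 25056))/(-27953) = (139 + (-4 + 3168 - 2*(-72)*31684 + 25056))*(-1/27953) = (139 + (-4 + 3168 + 4562496 + 25056))*(-1/27953) = (139 + 4590716)*(-1/27953) = 4590855*(-1/27953) = -4590855/27953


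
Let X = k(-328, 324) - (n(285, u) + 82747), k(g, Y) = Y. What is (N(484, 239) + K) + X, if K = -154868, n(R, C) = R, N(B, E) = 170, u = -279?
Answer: -237406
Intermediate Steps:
X = -82708 (X = 324 - (285 + 82747) = 324 - 1*83032 = 324 - 83032 = -82708)
(N(484, 239) + K) + X = (170 - 154868) - 82708 = -154698 - 82708 = -237406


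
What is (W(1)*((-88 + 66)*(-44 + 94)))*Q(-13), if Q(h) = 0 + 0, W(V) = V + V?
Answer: 0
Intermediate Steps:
W(V) = 2*V
Q(h) = 0
(W(1)*((-88 + 66)*(-44 + 94)))*Q(-13) = ((2*1)*((-88 + 66)*(-44 + 94)))*0 = (2*(-22*50))*0 = (2*(-1100))*0 = -2200*0 = 0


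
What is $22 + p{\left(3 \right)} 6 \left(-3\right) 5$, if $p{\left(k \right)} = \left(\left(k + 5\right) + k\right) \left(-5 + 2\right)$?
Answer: $2992$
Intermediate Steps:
$p{\left(k \right)} = -15 - 6 k$ ($p{\left(k \right)} = \left(\left(5 + k\right) + k\right) \left(-3\right) = \left(5 + 2 k\right) \left(-3\right) = -15 - 6 k$)
$22 + p{\left(3 \right)} 6 \left(-3\right) 5 = 22 + \left(-15 - 18\right) 6 \left(-3\right) 5 = 22 + \left(-15 - 18\right) \left(\left(-18\right) 5\right) = 22 - -2970 = 22 + 2970 = 2992$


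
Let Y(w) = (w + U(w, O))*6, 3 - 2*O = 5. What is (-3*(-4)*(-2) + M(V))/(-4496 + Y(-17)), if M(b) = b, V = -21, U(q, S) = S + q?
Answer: 45/4706 ≈ 0.0095623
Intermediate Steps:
O = -1 (O = 3/2 - 1/2*5 = 3/2 - 5/2 = -1)
Y(w) = -6 + 12*w (Y(w) = (w + (-1 + w))*6 = (-1 + 2*w)*6 = -6 + 12*w)
(-3*(-4)*(-2) + M(V))/(-4496 + Y(-17)) = (-3*(-4)*(-2) - 21)/(-4496 + (-6 + 12*(-17))) = (12*(-2) - 21)/(-4496 + (-6 - 204)) = (-24 - 21)/(-4496 - 210) = -45/(-4706) = -45*(-1/4706) = 45/4706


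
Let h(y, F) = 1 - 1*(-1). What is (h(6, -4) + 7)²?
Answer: 81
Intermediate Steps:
h(y, F) = 2 (h(y, F) = 1 + 1 = 2)
(h(6, -4) + 7)² = (2 + 7)² = 9² = 81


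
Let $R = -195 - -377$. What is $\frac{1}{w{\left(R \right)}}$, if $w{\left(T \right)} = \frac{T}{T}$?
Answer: $1$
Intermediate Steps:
$R = 182$ ($R = -195 + 377 = 182$)
$w{\left(T \right)} = 1$
$\frac{1}{w{\left(R \right)}} = 1^{-1} = 1$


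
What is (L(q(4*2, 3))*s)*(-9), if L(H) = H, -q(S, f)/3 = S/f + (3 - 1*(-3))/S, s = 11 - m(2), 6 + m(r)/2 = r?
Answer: 7011/4 ≈ 1752.8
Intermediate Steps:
m(r) = -12 + 2*r
s = 19 (s = 11 - (-12 + 2*2) = 11 - (-12 + 4) = 11 - 1*(-8) = 11 + 8 = 19)
q(S, f) = -18/S - 3*S/f (q(S, f) = -3*(S/f + (3 - 1*(-3))/S) = -3*(S/f + (3 + 3)/S) = -3*(S/f + 6/S) = -3*(6/S + S/f) = -18/S - 3*S/f)
(L(q(4*2, 3))*s)*(-9) = ((-18/(4*2) - 3*4*2/3)*19)*(-9) = ((-18/8 - 3*8*1/3)*19)*(-9) = ((-18*1/8 - 8)*19)*(-9) = ((-9/4 - 8)*19)*(-9) = -41/4*19*(-9) = -779/4*(-9) = 7011/4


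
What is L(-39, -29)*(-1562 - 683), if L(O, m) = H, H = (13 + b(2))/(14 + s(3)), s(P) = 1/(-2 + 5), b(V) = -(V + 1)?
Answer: -67350/43 ≈ -1566.3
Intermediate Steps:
b(V) = -1 - V (b(V) = -(1 + V) = -1 - V)
s(P) = ⅓ (s(P) = 1/3 = ⅓)
H = 30/43 (H = (13 + (-1 - 1*2))/(14 + ⅓) = (13 + (-1 - 2))/(43/3) = (13 - 3)*(3/43) = 10*(3/43) = 30/43 ≈ 0.69767)
L(O, m) = 30/43
L(-39, -29)*(-1562 - 683) = 30*(-1562 - 683)/43 = (30/43)*(-2245) = -67350/43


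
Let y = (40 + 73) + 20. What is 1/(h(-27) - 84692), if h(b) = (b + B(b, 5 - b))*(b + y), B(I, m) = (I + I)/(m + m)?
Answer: -16/1402295 ≈ -1.1410e-5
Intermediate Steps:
y = 133 (y = 113 + 20 = 133)
B(I, m) = I/m (B(I, m) = (2*I)/((2*m)) = (2*I)*(1/(2*m)) = I/m)
h(b) = (133 + b)*(b + b/(5 - b)) (h(b) = (b + b/(5 - b))*(b + 133) = (b + b/(5 - b))*(133 + b) = (133 + b)*(b + b/(5 - b)))
1/(h(-27) - 84692) = 1/(-27*(-798 + (-27)**2 + 127*(-27))/(-5 - 27) - 84692) = 1/(-27*(-798 + 729 - 3429)/(-32) - 84692) = 1/(-27*(-1/32)*(-3498) - 84692) = 1/(-47223/16 - 84692) = 1/(-1402295/16) = -16/1402295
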